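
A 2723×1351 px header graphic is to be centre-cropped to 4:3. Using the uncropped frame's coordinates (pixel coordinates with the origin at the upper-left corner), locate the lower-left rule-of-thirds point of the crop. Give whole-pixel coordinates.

2723/1351 > 4/3, so the 4:3 crop keeps the full height 1351 and trims width to 1351 × 4/3 = 1801.33 px.
Left offset = (2723 − 1801.33)/2 = 460.83 px; top offset = 0.
Lower-left is one-third across and two-thirds down within the crop:
x = 460.83 + 1 × 1801.33/3 ≈ 1061; y = 0.00 + 2 × 1351.00/3 ≈ 901.

(1061, 901)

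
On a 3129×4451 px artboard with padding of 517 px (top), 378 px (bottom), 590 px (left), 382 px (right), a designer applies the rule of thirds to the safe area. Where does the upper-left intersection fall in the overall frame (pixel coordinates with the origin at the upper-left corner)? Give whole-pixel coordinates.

x = 1309 px, y = 1702 px

Content width = 3129 − 590 − 382 = 2157 px; content height = 4451 − 517 − 378 = 3556 px.
Upper-left is one-third across and one-third down within the safe area.
x = 590 + 1 × 2157/3 = 590 + 719.00 ≈ 1309
y = 517 + 1 × 3556/3 = 517 + 1185.33 ≈ 1702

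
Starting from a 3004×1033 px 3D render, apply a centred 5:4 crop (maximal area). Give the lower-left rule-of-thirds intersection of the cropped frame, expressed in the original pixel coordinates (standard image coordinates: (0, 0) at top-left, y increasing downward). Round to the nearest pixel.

(1287, 689)

3004/1033 > 5/4, so the 5:4 crop keeps the full height 1033 and trims width to 1033 × 5/4 = 1291.25 px.
Left offset = (3004 − 1291.25)/2 = 856.38 px; top offset = 0.
Lower-left is one-third across and two-thirds down within the crop:
x = 856.38 + 1 × 1291.25/3 ≈ 1287; y = 0.00 + 2 × 1033.00/3 ≈ 689.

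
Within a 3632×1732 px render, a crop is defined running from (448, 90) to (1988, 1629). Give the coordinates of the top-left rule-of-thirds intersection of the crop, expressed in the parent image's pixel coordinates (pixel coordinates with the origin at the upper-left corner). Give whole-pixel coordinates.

Crop width = 1988 − 448 = 1540 px; one third is 513.33 px.
Crop height = 1629 − 90 = 1539 px; one third is 513.00 px.
The top-left point is one-third across and one-third down within the crop:
x = 448 + 1 × 513.33 ≈ 961; y = 90 + 1 × 513.00 ≈ 603.

x = 961 px, y = 603 px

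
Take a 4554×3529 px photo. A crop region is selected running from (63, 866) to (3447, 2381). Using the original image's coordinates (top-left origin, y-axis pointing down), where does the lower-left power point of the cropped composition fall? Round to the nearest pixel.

Crop width = 3447 − 63 = 3384 px; one third is 1128.00 px.
Crop height = 2381 − 866 = 1515 px; one third is 505.00 px.
The lower-left point is one-third across and two-thirds down within the crop:
x = 63 + 1 × 1128.00 ≈ 1191; y = 866 + 2 × 505.00 ≈ 1876.

x = 1191 px, y = 1876 px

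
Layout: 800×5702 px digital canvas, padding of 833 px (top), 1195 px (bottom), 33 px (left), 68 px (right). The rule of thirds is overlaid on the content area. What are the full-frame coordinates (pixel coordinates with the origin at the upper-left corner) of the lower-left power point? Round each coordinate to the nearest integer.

(266, 3282)

Content width = 800 − 33 − 68 = 699 px; content height = 5702 − 833 − 1195 = 3674 px.
Lower-left is one-third across and two-thirds down within the content area.
x = 33 + 1 × 699/3 = 33 + 233.00 ≈ 266
y = 833 + 2 × 3674/3 = 833 + 2449.33 ≈ 3282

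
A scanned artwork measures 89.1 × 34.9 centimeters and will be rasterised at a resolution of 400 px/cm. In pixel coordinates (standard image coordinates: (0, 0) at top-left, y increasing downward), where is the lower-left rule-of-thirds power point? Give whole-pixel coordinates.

In pixels the canvas is 89.1 × 400 = 35640 wide and 34.9 × 400 = 13960 tall.
The lower-left point is one-third across and two-thirds down:
x = 1 × 35640/3 ≈ 11880; y = 2 × 13960/3 ≈ 9307.

x = 11880 px, y = 9307 px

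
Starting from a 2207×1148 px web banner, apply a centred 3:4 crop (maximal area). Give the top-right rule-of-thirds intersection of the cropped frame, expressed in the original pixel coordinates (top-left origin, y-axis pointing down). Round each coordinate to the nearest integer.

2207/1148 > 3/4, so the 3:4 crop keeps the full height 1148 and trims width to 1148 × 3/4 = 861.00 px.
Left offset = (2207 − 861.00)/2 = 673.00 px; top offset = 0.
Top-right is two-thirds across and one-third down within the crop:
x = 673.00 + 2 × 861.00/3 ≈ 1247; y = 0.00 + 1 × 1148.00/3 ≈ 383.

x = 1247 px, y = 383 px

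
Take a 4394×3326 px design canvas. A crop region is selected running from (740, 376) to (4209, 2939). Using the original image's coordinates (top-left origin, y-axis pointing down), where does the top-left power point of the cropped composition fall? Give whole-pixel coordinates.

Crop width = 4209 − 740 = 3469 px; one third is 1156.33 px.
Crop height = 2939 − 376 = 2563 px; one third is 854.33 px.
The top-left point is one-third across and one-third down within the crop:
x = 740 + 1 × 1156.33 ≈ 1896; y = 376 + 1 × 854.33 ≈ 1230.

(1896, 1230)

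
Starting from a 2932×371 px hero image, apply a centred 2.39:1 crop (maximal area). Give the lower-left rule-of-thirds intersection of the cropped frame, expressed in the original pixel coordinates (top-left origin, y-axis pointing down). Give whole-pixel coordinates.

2932/371 > 2.39/1, so the 2.39:1 crop keeps the full height 371 and trims width to 371 × 2.39/1 = 886.69 px.
Left offset = (2932 − 886.69)/2 = 1022.65 px; top offset = 0.
Lower-left is one-third across and two-thirds down within the crop:
x = 1022.65 + 1 × 886.69/3 ≈ 1318; y = 0.00 + 2 × 371.00/3 ≈ 247.

x = 1318 px, y = 247 px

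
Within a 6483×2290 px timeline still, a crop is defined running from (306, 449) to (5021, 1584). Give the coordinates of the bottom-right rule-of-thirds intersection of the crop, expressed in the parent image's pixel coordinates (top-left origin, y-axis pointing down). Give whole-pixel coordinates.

(3449, 1206)

Crop width = 5021 − 306 = 4715 px; one third is 1571.67 px.
Crop height = 1584 − 449 = 1135 px; one third is 378.33 px.
The bottom-right point is two-thirds across and two-thirds down within the crop:
x = 306 + 2 × 1571.67 ≈ 3449; y = 449 + 2 × 378.33 ≈ 1206.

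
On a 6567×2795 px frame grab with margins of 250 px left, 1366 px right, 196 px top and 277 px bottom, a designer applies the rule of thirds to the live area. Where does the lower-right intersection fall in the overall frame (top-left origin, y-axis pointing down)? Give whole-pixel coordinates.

x = 3551 px, y = 1744 px

Content width = 6567 − 250 − 1366 = 4951 px; content height = 2795 − 196 − 277 = 2322 px.
Lower-right is two-thirds across and two-thirds down within the live area.
x = 250 + 2 × 4951/3 = 250 + 3300.67 ≈ 3551
y = 196 + 2 × 2322/3 = 196 + 1548.00 ≈ 1744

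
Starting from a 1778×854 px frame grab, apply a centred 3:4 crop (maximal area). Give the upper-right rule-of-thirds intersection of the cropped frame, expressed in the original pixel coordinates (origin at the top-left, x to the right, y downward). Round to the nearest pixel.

1778/854 > 3/4, so the 3:4 crop keeps the full height 854 and trims width to 854 × 3/4 = 640.50 px.
Left offset = (1778 − 640.50)/2 = 568.75 px; top offset = 0.
Upper-right is two-thirds across and one-third down within the crop:
x = 568.75 + 2 × 640.50/3 ≈ 996; y = 0.00 + 1 × 854.00/3 ≈ 285.

x = 996 px, y = 285 px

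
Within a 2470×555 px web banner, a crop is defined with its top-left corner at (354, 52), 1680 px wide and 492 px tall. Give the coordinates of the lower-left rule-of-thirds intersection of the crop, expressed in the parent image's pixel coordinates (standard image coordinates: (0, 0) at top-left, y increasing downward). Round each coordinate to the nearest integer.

(914, 380)

One third of the crop width 1680 is 560.00 px.
One third of the crop height 492 is 164.00 px.
The lower-left point is one-third across and two-thirds down within the crop:
x = 354 + 1 × 560.00 ≈ 914; y = 52 + 2 × 164.00 ≈ 380.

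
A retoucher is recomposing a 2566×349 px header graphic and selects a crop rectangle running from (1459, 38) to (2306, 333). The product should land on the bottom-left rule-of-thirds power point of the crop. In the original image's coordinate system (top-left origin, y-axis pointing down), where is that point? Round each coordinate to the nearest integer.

x = 1741 px, y = 235 px

Crop width = 2306 − 1459 = 847 px; one third is 282.33 px.
Crop height = 333 − 38 = 295 px; one third is 98.33 px.
The bottom-left point is one-third across and two-thirds down within the crop:
x = 1459 + 1 × 282.33 ≈ 1741; y = 38 + 2 × 98.33 ≈ 235.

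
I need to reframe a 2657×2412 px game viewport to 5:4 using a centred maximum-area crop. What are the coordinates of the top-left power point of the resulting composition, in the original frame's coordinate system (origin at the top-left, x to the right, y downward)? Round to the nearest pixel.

(886, 852)

2657/2412 < 5/4, so the 5:4 crop keeps the full width 2657 and trims height to 2657 × 4/5 = 2125.60 px.
Top offset = (2412 − 2125.60)/2 = 143.20 px; left offset = 0.
Top-left is one-third across and one-third down within the crop:
x = 0.00 + 1 × 2657.00/3 ≈ 886; y = 143.20 + 1 × 2125.60/3 ≈ 852.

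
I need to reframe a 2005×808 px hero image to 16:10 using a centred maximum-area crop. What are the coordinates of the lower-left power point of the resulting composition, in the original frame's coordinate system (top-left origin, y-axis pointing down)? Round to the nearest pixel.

2005/808 > 16/10, so the 16:10 crop keeps the full height 808 and trims width to 808 × 16/10 = 1292.80 px.
Left offset = (2005 − 1292.80)/2 = 356.10 px; top offset = 0.
Lower-left is one-third across and two-thirds down within the crop:
x = 356.10 + 1 × 1292.80/3 ≈ 787; y = 0.00 + 2 × 808.00/3 ≈ 539.

(787, 539)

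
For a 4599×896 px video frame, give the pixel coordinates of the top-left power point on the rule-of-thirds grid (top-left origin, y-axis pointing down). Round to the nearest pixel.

(1533, 299)

The top-left point sits one-third of the way across and one-third of the way down.
x = 1 × 4599/3 ≈ 1533; y = 1 × 896/3 ≈ 299.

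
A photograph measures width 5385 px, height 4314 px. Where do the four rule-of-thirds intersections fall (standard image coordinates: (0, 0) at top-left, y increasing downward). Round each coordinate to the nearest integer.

(1795, 1438), (3590, 1438), (1795, 2876), (3590, 2876)

One third of 5385 is 1795; one third of 4314 is 1438.
Vertical third lines at x = 1795 and x = 3590; horizontal third lines at y = 1438 and y = 2876.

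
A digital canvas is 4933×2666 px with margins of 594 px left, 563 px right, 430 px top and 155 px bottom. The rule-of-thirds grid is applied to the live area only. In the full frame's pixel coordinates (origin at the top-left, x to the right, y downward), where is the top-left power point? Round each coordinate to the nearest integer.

(1853, 1124)

Content width = 4933 − 594 − 563 = 3776 px; content height = 2666 − 430 − 155 = 2081 px.
Top-left is one-third across and one-third down within the live area.
x = 594 + 1 × 3776/3 = 594 + 1258.67 ≈ 1853
y = 430 + 1 × 2081/3 = 430 + 693.67 ≈ 1124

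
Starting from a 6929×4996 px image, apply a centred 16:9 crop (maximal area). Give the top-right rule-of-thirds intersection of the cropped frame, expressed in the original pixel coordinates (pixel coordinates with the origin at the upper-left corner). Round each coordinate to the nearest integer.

(4619, 1848)

6929/4996 < 16/9, so the 16:9 crop keeps the full width 6929 and trims height to 6929 × 9/16 = 3897.56 px.
Top offset = (4996 − 3897.56)/2 = 549.22 px; left offset = 0.
Top-right is two-thirds across and one-third down within the crop:
x = 0.00 + 2 × 6929.00/3 ≈ 4619; y = 549.22 + 1 × 3897.56/3 ≈ 1848.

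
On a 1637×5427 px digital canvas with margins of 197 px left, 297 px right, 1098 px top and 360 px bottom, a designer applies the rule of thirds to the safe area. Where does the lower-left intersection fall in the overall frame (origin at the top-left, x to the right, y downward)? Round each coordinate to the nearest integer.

(578, 3744)

Content width = 1637 − 197 − 297 = 1143 px; content height = 5427 − 1098 − 360 = 3969 px.
Lower-left is one-third across and two-thirds down within the safe area.
x = 197 + 1 × 1143/3 = 197 + 381.00 ≈ 578
y = 1098 + 2 × 3969/3 = 1098 + 2646.00 ≈ 3744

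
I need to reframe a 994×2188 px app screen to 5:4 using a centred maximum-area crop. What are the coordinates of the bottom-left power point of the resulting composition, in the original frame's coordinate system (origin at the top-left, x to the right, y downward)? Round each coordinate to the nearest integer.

994/2188 < 5/4, so the 5:4 crop keeps the full width 994 and trims height to 994 × 4/5 = 795.20 px.
Top offset = (2188 − 795.20)/2 = 696.40 px; left offset = 0.
Bottom-left is one-third across and two-thirds down within the crop:
x = 0.00 + 1 × 994.00/3 ≈ 331; y = 696.40 + 2 × 795.20/3 ≈ 1227.

(331, 1227)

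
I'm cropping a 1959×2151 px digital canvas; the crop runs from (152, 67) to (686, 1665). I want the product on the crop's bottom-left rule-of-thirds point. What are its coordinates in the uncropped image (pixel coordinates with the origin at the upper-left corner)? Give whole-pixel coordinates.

Crop width = 686 − 152 = 534 px; one third is 178.00 px.
Crop height = 1665 − 67 = 1598 px; one third is 532.67 px.
The bottom-left point is one-third across and two-thirds down within the crop:
x = 152 + 1 × 178.00 ≈ 330; y = 67 + 2 × 532.67 ≈ 1132.

x = 330 px, y = 1132 px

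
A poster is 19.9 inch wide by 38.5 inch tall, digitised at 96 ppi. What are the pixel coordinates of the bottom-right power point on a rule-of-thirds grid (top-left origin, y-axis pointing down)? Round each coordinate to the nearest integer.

In pixels the canvas is 19.9 × 96 = 1910.4 wide and 38.5 × 96 = 3696 tall.
The bottom-right point is two-thirds across and two-thirds down:
x = 2 × 1910.4/3 ≈ 1274; y = 2 × 3696/3 ≈ 2464.

(1274, 2464)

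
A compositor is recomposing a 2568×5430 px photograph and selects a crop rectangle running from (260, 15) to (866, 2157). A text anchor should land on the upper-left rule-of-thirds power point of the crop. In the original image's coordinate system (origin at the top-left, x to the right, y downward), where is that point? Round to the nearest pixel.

x = 462 px, y = 729 px

Crop width = 866 − 260 = 606 px; one third is 202.00 px.
Crop height = 2157 − 15 = 2142 px; one third is 714.00 px.
The upper-left point is one-third across and one-third down within the crop:
x = 260 + 1 × 202.00 ≈ 462; y = 15 + 1 × 714.00 ≈ 729.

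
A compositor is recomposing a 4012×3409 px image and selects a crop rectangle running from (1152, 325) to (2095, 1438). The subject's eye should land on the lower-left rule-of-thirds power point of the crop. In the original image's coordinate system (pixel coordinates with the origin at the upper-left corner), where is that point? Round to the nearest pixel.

(1466, 1067)

Crop width = 2095 − 1152 = 943 px; one third is 314.33 px.
Crop height = 1438 − 325 = 1113 px; one third is 371.00 px.
The lower-left point is one-third across and two-thirds down within the crop:
x = 1152 + 1 × 314.33 ≈ 1466; y = 325 + 2 × 371.00 ≈ 1067.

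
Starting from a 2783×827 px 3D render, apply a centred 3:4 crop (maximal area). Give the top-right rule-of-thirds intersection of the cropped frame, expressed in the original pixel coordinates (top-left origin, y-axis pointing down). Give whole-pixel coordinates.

(1495, 276)

2783/827 > 3/4, so the 3:4 crop keeps the full height 827 and trims width to 827 × 3/4 = 620.25 px.
Left offset = (2783 − 620.25)/2 = 1081.38 px; top offset = 0.
Top-right is two-thirds across and one-third down within the crop:
x = 1081.38 + 2 × 620.25/3 ≈ 1495; y = 0.00 + 1 × 827.00/3 ≈ 276.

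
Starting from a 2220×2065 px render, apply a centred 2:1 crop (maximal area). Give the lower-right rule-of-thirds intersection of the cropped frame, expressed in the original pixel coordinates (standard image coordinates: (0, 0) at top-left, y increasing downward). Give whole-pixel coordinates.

(1480, 1218)

2220/2065 < 2/1, so the 2:1 crop keeps the full width 2220 and trims height to 2220 × 1/2 = 1110.00 px.
Top offset = (2065 − 1110.00)/2 = 477.50 px; left offset = 0.
Lower-right is two-thirds across and two-thirds down within the crop:
x = 0.00 + 2 × 2220.00/3 ≈ 1480; y = 477.50 + 2 × 1110.00/3 ≈ 1218.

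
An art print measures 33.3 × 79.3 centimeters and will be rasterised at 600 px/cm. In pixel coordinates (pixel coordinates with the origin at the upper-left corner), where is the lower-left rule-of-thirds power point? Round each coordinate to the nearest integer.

In pixels the canvas is 33.3 × 600 = 19980 wide and 79.3 × 600 = 47580 tall.
The lower-left point is one-third across and two-thirds down:
x = 1 × 19980/3 ≈ 6660; y = 2 × 47580/3 ≈ 31720.

(6660, 31720)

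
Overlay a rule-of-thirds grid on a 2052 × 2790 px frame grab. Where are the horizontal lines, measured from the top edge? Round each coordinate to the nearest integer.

y = 930 px and y = 1860 px

2790 / 3 = 930, so the horizontal lines sit at one and two thirds of 2790.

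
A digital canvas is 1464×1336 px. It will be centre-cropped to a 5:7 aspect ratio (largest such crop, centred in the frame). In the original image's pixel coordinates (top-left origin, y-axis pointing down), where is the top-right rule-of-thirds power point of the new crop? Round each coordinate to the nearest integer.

(891, 445)

1464/1336 > 5/7, so the 5:7 crop keeps the full height 1336 and trims width to 1336 × 5/7 = 954.29 px.
Left offset = (1464 − 954.29)/2 = 254.86 px; top offset = 0.
Top-right is two-thirds across and one-third down within the crop:
x = 254.86 + 2 × 954.29/3 ≈ 891; y = 0.00 + 1 × 1336.00/3 ≈ 445.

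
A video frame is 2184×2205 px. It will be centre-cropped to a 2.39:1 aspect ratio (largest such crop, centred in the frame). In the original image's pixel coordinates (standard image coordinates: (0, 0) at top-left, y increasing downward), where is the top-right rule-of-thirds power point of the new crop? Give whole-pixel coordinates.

x = 1456 px, y = 950 px

2184/2205 < 2.39/1, so the 2.39:1 crop keeps the full width 2184 and trims height to 2184 × 1/2.39 = 913.81 px.
Top offset = (2205 − 913.81)/2 = 645.60 px; left offset = 0.
Top-right is two-thirds across and one-third down within the crop:
x = 0.00 + 2 × 2184.00/3 ≈ 1456; y = 645.60 + 1 × 913.81/3 ≈ 950.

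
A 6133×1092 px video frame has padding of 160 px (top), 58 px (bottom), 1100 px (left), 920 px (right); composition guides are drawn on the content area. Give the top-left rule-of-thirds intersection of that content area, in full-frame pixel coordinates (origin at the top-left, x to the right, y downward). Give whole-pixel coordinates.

Content width = 6133 − 1100 − 920 = 4113 px; content height = 1092 − 160 − 58 = 874 px.
Top-left is one-third across and one-third down within the content area.
x = 1100 + 1 × 4113/3 = 1100 + 1371.00 ≈ 2471
y = 160 + 1 × 874/3 = 160 + 291.33 ≈ 451

(2471, 451)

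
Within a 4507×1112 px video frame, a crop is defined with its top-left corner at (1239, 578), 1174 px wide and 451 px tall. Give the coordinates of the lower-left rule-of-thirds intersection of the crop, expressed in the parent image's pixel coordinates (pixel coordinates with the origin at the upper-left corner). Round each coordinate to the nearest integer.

One third of the crop width 1174 is 391.33 px.
One third of the crop height 451 is 150.33 px.
The lower-left point is one-third across and two-thirds down within the crop:
x = 1239 + 1 × 391.33 ≈ 1630; y = 578 + 2 × 150.33 ≈ 879.

x = 1630 px, y = 879 px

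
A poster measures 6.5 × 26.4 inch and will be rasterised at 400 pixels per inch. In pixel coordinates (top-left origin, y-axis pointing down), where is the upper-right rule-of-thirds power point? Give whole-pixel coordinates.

In pixels the canvas is 6.5 × 400 = 2600 wide and 26.4 × 400 = 10560 tall.
The upper-right point is two-thirds across and one-third down:
x = 2 × 2600/3 ≈ 1733; y = 1 × 10560/3 ≈ 3520.

(1733, 3520)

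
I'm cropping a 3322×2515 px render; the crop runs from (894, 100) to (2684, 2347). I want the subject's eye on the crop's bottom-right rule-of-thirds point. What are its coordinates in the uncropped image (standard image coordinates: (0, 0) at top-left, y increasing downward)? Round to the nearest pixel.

Crop width = 2684 − 894 = 1790 px; one third is 596.67 px.
Crop height = 2347 − 100 = 2247 px; one third is 749.00 px.
The bottom-right point is two-thirds across and two-thirds down within the crop:
x = 894 + 2 × 596.67 ≈ 2087; y = 100 + 2 × 749.00 ≈ 1598.

x = 2087 px, y = 1598 px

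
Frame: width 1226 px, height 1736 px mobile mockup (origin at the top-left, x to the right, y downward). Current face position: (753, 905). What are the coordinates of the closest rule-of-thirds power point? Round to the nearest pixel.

Third lines: x ∈ {409, 817}, y ∈ {579, 1157}.
753 is closer to x = 817; 905 is closer to y = 1157.
So the nearest intersection is the lower-right power point.

(817, 1157)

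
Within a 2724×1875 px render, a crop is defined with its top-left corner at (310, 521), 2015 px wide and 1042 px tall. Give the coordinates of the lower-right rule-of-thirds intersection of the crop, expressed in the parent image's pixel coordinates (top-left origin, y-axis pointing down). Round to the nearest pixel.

(1653, 1216)

One third of the crop width 2015 is 671.67 px.
One third of the crop height 1042 is 347.33 px.
The lower-right point is two-thirds across and two-thirds down within the crop:
x = 310 + 2 × 671.67 ≈ 1653; y = 521 + 2 × 347.33 ≈ 1216.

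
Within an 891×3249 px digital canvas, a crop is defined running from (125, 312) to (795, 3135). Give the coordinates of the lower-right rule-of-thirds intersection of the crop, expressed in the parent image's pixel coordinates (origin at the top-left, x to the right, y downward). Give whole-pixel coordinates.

Crop width = 795 − 125 = 670 px; one third is 223.33 px.
Crop height = 3135 − 312 = 2823 px; one third is 941.00 px.
The lower-right point is two-thirds across and two-thirds down within the crop:
x = 125 + 2 × 223.33 ≈ 572; y = 312 + 2 × 941.00 ≈ 2194.

(572, 2194)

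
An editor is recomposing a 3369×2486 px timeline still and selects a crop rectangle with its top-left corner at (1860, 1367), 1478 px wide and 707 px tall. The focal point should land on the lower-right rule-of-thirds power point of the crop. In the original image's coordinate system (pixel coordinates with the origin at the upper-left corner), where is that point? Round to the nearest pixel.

x = 2845 px, y = 1838 px

One third of the crop width 1478 is 492.67 px.
One third of the crop height 707 is 235.67 px.
The lower-right point is two-thirds across and two-thirds down within the crop:
x = 1860 + 2 × 492.67 ≈ 2845; y = 1367 + 2 × 235.67 ≈ 1838.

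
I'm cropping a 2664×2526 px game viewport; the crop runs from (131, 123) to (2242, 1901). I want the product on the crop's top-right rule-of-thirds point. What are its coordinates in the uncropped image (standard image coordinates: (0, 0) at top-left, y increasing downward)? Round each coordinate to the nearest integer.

Crop width = 2242 − 131 = 2111 px; one third is 703.67 px.
Crop height = 1901 − 123 = 1778 px; one third is 592.67 px.
The top-right point is two-thirds across and one-third down within the crop:
x = 131 + 2 × 703.67 ≈ 1538; y = 123 + 1 × 592.67 ≈ 716.

x = 1538 px, y = 716 px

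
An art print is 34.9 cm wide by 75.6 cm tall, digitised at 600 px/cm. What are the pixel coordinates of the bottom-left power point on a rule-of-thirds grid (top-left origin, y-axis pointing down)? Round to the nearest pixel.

In pixels the canvas is 34.9 × 600 = 20940 wide and 75.6 × 600 = 45360 tall.
The bottom-left point is one-third across and two-thirds down:
x = 1 × 20940/3 ≈ 6980; y = 2 × 45360/3 ≈ 30240.

(6980, 30240)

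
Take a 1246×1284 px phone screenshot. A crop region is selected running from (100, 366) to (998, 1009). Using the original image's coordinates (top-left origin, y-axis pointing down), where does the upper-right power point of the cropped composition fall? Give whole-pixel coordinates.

(699, 580)

Crop width = 998 − 100 = 898 px; one third is 299.33 px.
Crop height = 1009 − 366 = 643 px; one third is 214.33 px.
The upper-right point is two-thirds across and one-third down within the crop:
x = 100 + 2 × 299.33 ≈ 699; y = 366 + 1 × 214.33 ≈ 580.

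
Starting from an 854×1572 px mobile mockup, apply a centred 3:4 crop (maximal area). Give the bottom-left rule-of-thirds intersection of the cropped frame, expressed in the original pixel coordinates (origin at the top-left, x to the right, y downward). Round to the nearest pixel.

854/1572 < 3/4, so the 3:4 crop keeps the full width 854 and trims height to 854 × 4/3 = 1138.67 px.
Top offset = (1572 − 1138.67)/2 = 216.67 px; left offset = 0.
Bottom-left is one-third across and two-thirds down within the crop:
x = 0.00 + 1 × 854.00/3 ≈ 285; y = 216.67 + 2 × 1138.67/3 ≈ 976.

x = 285 px, y = 976 px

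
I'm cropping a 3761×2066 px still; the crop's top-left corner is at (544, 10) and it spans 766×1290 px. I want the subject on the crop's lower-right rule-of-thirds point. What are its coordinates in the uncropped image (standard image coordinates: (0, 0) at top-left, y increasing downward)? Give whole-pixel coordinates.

x = 1055 px, y = 870 px

One third of the crop width 766 is 255.33 px.
One third of the crop height 1290 is 430.00 px.
The lower-right point is two-thirds across and two-thirds down within the crop:
x = 544 + 2 × 255.33 ≈ 1055; y = 10 + 2 × 430.00 ≈ 870.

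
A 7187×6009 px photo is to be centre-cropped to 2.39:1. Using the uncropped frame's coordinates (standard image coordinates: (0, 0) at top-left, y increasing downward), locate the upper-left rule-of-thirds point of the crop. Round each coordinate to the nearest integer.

7187/6009 < 2.39/1, so the 2.39:1 crop keeps the full width 7187 and trims height to 7187 × 1/2.39 = 3007.11 px.
Top offset = (6009 − 3007.11)/2 = 1500.94 px; left offset = 0.
Upper-left is one-third across and one-third down within the crop:
x = 0.00 + 1 × 7187.00/3 ≈ 2396; y = 1500.94 + 1 × 3007.11/3 ≈ 2503.

x = 2396 px, y = 2503 px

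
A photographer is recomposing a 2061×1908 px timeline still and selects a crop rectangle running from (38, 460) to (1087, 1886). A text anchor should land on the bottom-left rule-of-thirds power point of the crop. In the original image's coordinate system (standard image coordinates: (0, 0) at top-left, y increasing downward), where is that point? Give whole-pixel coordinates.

Crop width = 1087 − 38 = 1049 px; one third is 349.67 px.
Crop height = 1886 − 460 = 1426 px; one third is 475.33 px.
The bottom-left point is one-third across and two-thirds down within the crop:
x = 38 + 1 × 349.67 ≈ 388; y = 460 + 2 × 475.33 ≈ 1411.

(388, 1411)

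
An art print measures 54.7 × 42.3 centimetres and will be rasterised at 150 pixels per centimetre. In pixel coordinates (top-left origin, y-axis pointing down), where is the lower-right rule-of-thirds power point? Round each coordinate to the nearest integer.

In pixels the canvas is 54.7 × 150 = 8205 wide and 42.3 × 150 = 6345 tall.
The lower-right point is two-thirds across and two-thirds down:
x = 2 × 8205/3 ≈ 5470; y = 2 × 6345/3 ≈ 4230.

(5470, 4230)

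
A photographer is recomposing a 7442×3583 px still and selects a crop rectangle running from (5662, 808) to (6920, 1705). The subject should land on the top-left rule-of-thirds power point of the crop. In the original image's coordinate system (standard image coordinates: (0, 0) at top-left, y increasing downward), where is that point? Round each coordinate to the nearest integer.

Crop width = 6920 − 5662 = 1258 px; one third is 419.33 px.
Crop height = 1705 − 808 = 897 px; one third is 299.00 px.
The top-left point is one-third across and one-third down within the crop:
x = 5662 + 1 × 419.33 ≈ 6081; y = 808 + 1 × 299.00 ≈ 1107.

x = 6081 px, y = 1107 px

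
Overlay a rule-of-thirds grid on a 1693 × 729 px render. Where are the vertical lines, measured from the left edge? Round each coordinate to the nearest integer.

x = 564 px and x = 1129 px

1693 / 3 = 564.33, so the vertical lines sit at one and two thirds of 1693.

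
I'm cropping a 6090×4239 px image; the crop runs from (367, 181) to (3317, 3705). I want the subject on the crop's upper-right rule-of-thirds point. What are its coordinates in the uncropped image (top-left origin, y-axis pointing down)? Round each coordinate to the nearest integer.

Crop width = 3317 − 367 = 2950 px; one third is 983.33 px.
Crop height = 3705 − 181 = 3524 px; one third is 1174.67 px.
The upper-right point is two-thirds across and one-third down within the crop:
x = 367 + 2 × 983.33 ≈ 2334; y = 181 + 1 × 1174.67 ≈ 1356.

(2334, 1356)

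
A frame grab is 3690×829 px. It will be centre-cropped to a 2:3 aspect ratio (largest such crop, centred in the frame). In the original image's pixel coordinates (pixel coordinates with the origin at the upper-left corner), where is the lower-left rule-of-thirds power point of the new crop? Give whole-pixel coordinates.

3690/829 > 2/3, so the 2:3 crop keeps the full height 829 and trims width to 829 × 2/3 = 552.67 px.
Left offset = (3690 − 552.67)/2 = 1568.67 px; top offset = 0.
Lower-left is one-third across and two-thirds down within the crop:
x = 1568.67 + 1 × 552.67/3 ≈ 1753; y = 0.00 + 2 × 829.00/3 ≈ 553.

x = 1753 px, y = 553 px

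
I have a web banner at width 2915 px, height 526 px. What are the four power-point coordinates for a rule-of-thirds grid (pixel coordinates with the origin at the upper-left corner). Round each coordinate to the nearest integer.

(972, 175), (1943, 175), (972, 351), (1943, 351)

One third of 2915 is 971.67; one third of 526 is 175.33.
Vertical third lines at x = 972 and x = 1943; horizontal third lines at y = 175 and y = 351.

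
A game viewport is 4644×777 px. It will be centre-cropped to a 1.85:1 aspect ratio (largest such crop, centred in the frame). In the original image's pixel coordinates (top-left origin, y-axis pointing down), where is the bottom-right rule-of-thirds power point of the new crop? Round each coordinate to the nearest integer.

x = 2562 px, y = 518 px

4644/777 > 1.85/1, so the 1.85:1 crop keeps the full height 777 and trims width to 777 × 1.85/1 = 1437.45 px.
Left offset = (4644 − 1437.45)/2 = 1603.28 px; top offset = 0.
Bottom-right is two-thirds across and two-thirds down within the crop:
x = 1603.28 + 2 × 1437.45/3 ≈ 2562; y = 0.00 + 2 × 777.00/3 ≈ 518.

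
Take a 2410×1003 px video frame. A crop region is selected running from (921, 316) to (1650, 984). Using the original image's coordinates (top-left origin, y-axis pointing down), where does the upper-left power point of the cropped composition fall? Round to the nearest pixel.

Crop width = 1650 − 921 = 729 px; one third is 243.00 px.
Crop height = 984 − 316 = 668 px; one third is 222.67 px.
The upper-left point is one-third across and one-third down within the crop:
x = 921 + 1 × 243.00 ≈ 1164; y = 316 + 1 × 222.67 ≈ 539.

x = 1164 px, y = 539 px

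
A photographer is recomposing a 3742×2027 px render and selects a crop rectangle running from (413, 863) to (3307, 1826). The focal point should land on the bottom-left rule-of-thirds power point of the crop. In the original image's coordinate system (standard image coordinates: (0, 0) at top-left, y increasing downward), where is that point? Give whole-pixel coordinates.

Crop width = 3307 − 413 = 2894 px; one third is 964.67 px.
Crop height = 1826 − 863 = 963 px; one third is 321.00 px.
The bottom-left point is one-third across and two-thirds down within the crop:
x = 413 + 1 × 964.67 ≈ 1378; y = 863 + 2 × 321.00 ≈ 1505.

(1378, 1505)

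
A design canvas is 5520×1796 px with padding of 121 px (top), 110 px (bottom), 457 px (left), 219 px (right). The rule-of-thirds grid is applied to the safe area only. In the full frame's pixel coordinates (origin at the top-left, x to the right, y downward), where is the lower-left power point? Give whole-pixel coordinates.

x = 2072 px, y = 1164 px

Content width = 5520 − 457 − 219 = 4844 px; content height = 1796 − 121 − 110 = 1565 px.
Lower-left is one-third across and two-thirds down within the safe area.
x = 457 + 1 × 4844/3 = 457 + 1614.67 ≈ 2072
y = 121 + 2 × 1565/3 = 121 + 1043.33 ≈ 1164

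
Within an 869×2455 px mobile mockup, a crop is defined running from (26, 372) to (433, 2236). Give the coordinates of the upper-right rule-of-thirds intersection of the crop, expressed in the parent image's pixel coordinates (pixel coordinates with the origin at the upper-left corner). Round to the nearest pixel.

Crop width = 433 − 26 = 407 px; one third is 135.67 px.
Crop height = 2236 − 372 = 1864 px; one third is 621.33 px.
The upper-right point is two-thirds across and one-third down within the crop:
x = 26 + 2 × 135.67 ≈ 297; y = 372 + 1 × 621.33 ≈ 993.

x = 297 px, y = 993 px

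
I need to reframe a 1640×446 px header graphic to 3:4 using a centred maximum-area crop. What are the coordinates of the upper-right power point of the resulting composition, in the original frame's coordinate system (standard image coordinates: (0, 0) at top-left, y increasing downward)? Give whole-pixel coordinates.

1640/446 > 3/4, so the 3:4 crop keeps the full height 446 and trims width to 446 × 3/4 = 334.50 px.
Left offset = (1640 − 334.50)/2 = 652.75 px; top offset = 0.
Upper-right is two-thirds across and one-third down within the crop:
x = 652.75 + 2 × 334.50/3 ≈ 876; y = 0.00 + 1 × 446.00/3 ≈ 149.

(876, 149)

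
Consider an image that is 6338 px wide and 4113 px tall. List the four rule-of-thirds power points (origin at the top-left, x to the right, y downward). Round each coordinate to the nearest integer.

One third of 6338 is 2112.67; one third of 4113 is 1371.
Vertical third lines at x = 2113 and x = 4225; horizontal third lines at y = 1371 and y = 2742.

(2113, 1371), (4225, 1371), (2113, 2742), (4225, 2742)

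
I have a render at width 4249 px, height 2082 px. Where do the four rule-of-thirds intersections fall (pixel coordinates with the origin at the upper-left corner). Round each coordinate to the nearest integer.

(1416, 694), (2833, 694), (1416, 1388), (2833, 1388)

One third of 4249 is 1416.33; one third of 2082 is 694.
Vertical third lines at x = 1416 and x = 2833; horizontal third lines at y = 694 and y = 1388.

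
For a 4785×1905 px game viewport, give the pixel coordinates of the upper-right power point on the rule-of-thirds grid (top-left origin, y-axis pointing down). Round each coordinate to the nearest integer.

The upper-right point sits two-thirds of the way across and one-third of the way down.
x = 2 × 4785/3 ≈ 3190; y = 1 × 1905/3 ≈ 635.

(3190, 635)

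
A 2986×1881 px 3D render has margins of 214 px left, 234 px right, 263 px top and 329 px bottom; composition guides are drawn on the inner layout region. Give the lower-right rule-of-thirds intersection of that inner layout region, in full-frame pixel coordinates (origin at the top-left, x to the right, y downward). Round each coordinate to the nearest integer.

x = 1906 px, y = 1122 px

Content width = 2986 − 214 − 234 = 2538 px; content height = 1881 − 263 − 329 = 1289 px.
Lower-right is two-thirds across and two-thirds down within the inner layout region.
x = 214 + 2 × 2538/3 = 214 + 1692.00 ≈ 1906
y = 263 + 2 × 1289/3 = 263 + 859.33 ≈ 1122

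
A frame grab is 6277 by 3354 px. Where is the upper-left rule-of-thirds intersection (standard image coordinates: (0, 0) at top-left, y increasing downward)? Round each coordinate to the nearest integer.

The upper-left point sits one-third of the way across and one-third of the way down.
x = 1 × 6277/3 ≈ 2092; y = 1 × 3354/3 ≈ 1118.

x = 2092 px, y = 1118 px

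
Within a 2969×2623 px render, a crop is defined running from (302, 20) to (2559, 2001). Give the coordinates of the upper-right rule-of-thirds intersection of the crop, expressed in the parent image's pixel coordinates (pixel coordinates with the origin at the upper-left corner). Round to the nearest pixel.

Crop width = 2559 − 302 = 2257 px; one third is 752.33 px.
Crop height = 2001 − 20 = 1981 px; one third is 660.33 px.
The upper-right point is two-thirds across and one-third down within the crop:
x = 302 + 2 × 752.33 ≈ 1807; y = 20 + 1 × 660.33 ≈ 680.

(1807, 680)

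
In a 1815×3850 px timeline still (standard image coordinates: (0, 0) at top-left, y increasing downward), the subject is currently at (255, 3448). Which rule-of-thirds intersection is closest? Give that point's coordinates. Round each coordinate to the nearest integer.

Third lines: x ∈ {605, 1210}, y ∈ {1283, 2567}.
255 is closer to x = 605; 3448 is closer to y = 2567.
So the nearest intersection is the lower-left power point.

x = 605 px, y = 2567 px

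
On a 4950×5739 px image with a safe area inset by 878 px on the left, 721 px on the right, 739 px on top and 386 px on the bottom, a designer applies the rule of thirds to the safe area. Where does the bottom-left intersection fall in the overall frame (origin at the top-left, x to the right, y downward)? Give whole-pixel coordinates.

Content width = 4950 − 878 − 721 = 3351 px; content height = 5739 − 739 − 386 = 4614 px.
Bottom-left is one-third across and two-thirds down within the safe area.
x = 878 + 1 × 3351/3 = 878 + 1117.00 ≈ 1995
y = 739 + 2 × 4614/3 = 739 + 3076.00 ≈ 3815

(1995, 3815)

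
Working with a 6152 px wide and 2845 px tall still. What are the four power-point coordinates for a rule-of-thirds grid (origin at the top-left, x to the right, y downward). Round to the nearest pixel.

One third of 6152 is 2050.67; one third of 2845 is 948.33.
Vertical third lines at x = 2051 and x = 4101; horizontal third lines at y = 948 and y = 1897.

(2051, 948), (4101, 948), (2051, 1897), (4101, 1897)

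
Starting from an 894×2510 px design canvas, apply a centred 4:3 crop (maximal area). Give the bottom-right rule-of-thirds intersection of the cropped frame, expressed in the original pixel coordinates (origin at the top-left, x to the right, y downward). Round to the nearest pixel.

x = 596 px, y = 1367 px

894/2510 < 4/3, so the 4:3 crop keeps the full width 894 and trims height to 894 × 3/4 = 670.50 px.
Top offset = (2510 − 670.50)/2 = 919.75 px; left offset = 0.
Bottom-right is two-thirds across and two-thirds down within the crop:
x = 0.00 + 2 × 894.00/3 ≈ 596; y = 919.75 + 2 × 670.50/3 ≈ 1367.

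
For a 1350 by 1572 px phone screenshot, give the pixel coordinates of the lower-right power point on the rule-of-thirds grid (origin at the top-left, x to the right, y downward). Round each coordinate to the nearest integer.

(900, 1048)

The lower-right point sits two-thirds of the way across and two-thirds of the way down.
x = 2 × 1350/3 ≈ 900; y = 2 × 1572/3 ≈ 1048.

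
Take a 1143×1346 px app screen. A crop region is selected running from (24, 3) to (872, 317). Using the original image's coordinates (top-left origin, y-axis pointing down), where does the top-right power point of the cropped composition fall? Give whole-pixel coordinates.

x = 589 px, y = 108 px

Crop width = 872 − 24 = 848 px; one third is 282.67 px.
Crop height = 317 − 3 = 314 px; one third is 104.67 px.
The top-right point is two-thirds across and one-third down within the crop:
x = 24 + 2 × 282.67 ≈ 589; y = 3 + 1 × 104.67 ≈ 108.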